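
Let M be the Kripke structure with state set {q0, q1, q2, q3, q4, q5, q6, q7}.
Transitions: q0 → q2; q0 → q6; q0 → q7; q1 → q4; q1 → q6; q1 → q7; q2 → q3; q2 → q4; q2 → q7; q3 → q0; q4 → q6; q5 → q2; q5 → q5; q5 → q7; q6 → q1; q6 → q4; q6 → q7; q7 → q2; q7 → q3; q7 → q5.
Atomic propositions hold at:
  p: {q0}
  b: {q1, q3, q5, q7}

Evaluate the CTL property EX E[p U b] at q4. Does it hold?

No

E[p U b]: least fixpoint, start Z0 = Sat(b) = {q1, q3, q5, q7}, add states in Sat(p) with some successor in Z. Z1 = {q0, q1, q3, q5, q7}; fixed.
Sat(E[p U b]) = {q0, q1, q3, q5, q7}
Sat(EX E[p U b]) = {s : some successor in {q0, q1, q3, q5, q7}} = {q0, q1, q2, q3, q5, q6, q7}
q4 ∉ Sat(EX E[p U b]) = {q0, q1, q2, q3, q5, q6, q7}, so the formula does not hold at q4.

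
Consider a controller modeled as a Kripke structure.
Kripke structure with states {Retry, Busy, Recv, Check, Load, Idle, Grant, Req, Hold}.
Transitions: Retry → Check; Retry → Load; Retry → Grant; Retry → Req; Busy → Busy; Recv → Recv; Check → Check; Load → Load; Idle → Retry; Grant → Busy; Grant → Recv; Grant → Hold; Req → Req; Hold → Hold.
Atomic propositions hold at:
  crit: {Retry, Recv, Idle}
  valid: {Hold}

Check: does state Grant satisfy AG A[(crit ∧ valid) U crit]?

No

Sat(crit ∧ valid) = ∅
A[(crit ∧ valid) U crit]: least fixpoint, start Z0 = Sat(crit) = {Retry, Recv, Idle}, add states in Sat(crit ∧ valid) with every successor in Z. Already a fixed point.
Sat(A[(crit ∧ valid) U crit]) = {Retry, Recv, Idle}
AG A[(crit ∧ valid) U crit]: greatest fixpoint, start Z0 = {Retry, Recv, Idle}, keep only states in Sat with every successor in Z. Z1 = {Recv, Idle}; Z2 = {Recv}; fixed.
Sat(AG A[(crit ∧ valid) U crit]) = {Recv}
Grant ∉ Sat(AG A[(crit ∧ valid) U crit]) = {Recv}, so the formula does not hold at Grant.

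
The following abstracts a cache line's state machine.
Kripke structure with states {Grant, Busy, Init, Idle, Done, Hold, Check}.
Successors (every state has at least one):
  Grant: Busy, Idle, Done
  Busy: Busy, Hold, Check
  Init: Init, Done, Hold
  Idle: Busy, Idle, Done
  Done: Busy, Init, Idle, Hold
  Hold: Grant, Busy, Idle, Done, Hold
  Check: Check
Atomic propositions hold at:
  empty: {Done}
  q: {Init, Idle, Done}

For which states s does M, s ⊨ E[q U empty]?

E[q U empty]: least fixpoint, start Z0 = Sat(empty) = {Done}, add states in Sat(q) with some successor in Z. Z1 = {Init, Idle, Done}; fixed.
Sat(E[q U empty]) = {Init, Idle, Done}

{Init, Idle, Done}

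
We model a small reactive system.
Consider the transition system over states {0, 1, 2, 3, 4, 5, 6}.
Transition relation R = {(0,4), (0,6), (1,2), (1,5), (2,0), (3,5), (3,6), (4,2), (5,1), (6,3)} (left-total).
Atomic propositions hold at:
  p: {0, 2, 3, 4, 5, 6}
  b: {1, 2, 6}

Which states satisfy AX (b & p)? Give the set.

{4}

Sat(b & p) = {2, 6}
Sat(AX (b & p)) = {s : every successor in {2, 6}} = {4}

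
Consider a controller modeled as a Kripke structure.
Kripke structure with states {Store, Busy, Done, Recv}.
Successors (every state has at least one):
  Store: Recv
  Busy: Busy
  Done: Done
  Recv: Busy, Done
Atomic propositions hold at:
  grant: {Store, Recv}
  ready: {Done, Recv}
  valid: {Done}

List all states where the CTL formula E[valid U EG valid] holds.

{Done}

EG valid: greatest fixpoint, start Z0 = {Done}, keep only states in Sat with some successor in Z. Already a fixed point.
Sat(EG valid) = {Done}
E[valid U EG valid]: least fixpoint, start Z0 = Sat(EG valid) = {Done}, add states in Sat(valid) with some successor in Z. Already a fixed point.
Sat(E[valid U EG valid]) = {Done}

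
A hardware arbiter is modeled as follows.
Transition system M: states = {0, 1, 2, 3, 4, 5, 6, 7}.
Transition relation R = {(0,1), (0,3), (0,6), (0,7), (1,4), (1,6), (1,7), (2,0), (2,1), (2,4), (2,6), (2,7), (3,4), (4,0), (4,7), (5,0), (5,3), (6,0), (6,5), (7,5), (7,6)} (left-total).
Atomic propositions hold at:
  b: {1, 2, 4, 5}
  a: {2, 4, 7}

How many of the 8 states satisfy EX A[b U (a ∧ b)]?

Sat(a ∧ b) = {2, 4}
A[b U (a ∧ b)]: least fixpoint, start Z0 = Sat((a ∧ b)) = {2, 4}, add states in Sat(b) with every successor in Z. Already a fixed point.
Sat(A[b U (a ∧ b)]) = {2, 4}
Sat(EX A[b U (a ∧ b)]) = {s : some successor in {2, 4}} = {1, 2, 3}
|Sat(EX A[b U (a ∧ b)])| = |{1, 2, 3}| = 3.

3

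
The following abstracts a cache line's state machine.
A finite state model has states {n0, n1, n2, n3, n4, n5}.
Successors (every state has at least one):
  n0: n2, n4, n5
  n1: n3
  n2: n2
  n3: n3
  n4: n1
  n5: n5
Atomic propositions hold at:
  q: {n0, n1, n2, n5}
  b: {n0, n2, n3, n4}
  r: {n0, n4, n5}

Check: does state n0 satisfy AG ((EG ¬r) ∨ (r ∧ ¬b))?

Sat(¬r) = {n1, n2, n3}
EG ¬r: greatest fixpoint, start Z0 = {n1, n2, n3}, keep only states in Sat with some successor in Z. Already a fixed point.
Sat(EG ¬r) = {n1, n2, n3}
Sat(¬b) = {n1, n5}
Sat(r ∧ ¬b) = {n5}
Sat((EG ¬r) ∨ (r ∧ ¬b)) = {n1, n2, n3, n5}
AG ((EG ¬r) ∨ (r ∧ ¬b)): greatest fixpoint, start Z0 = {n1, n2, n3, n5}, keep only states in Sat with every successor in Z. Already a fixed point.
Sat(AG ((EG ¬r) ∨ (r ∧ ¬b))) = {n1, n2, n3, n5}
n0 ∉ Sat(AG ((EG ¬r) ∨ (r ∧ ¬b))) = {n1, n2, n3, n5}, so the formula does not hold at n0.

No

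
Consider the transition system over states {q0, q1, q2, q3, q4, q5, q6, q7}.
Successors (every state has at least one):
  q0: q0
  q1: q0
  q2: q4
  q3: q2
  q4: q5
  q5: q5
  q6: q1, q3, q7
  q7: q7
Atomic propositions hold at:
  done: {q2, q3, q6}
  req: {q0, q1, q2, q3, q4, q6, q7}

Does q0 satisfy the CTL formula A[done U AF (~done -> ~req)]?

Sat(~done) = {q0, q1, q4, q5, q7}
Sat(~req) = {q5}
Sat(~done -> ~req) = {q2, q3, q5, q6}
AF (~done -> ~req): least fixpoint, start Z0 = {q2, q3, q5, q6}, add states with every successor in Z. Z1 = {q2, q3, q4, q5, q6}; fixed.
Sat(AF (~done -> ~req)) = {q2, q3, q4, q5, q6}
A[done U AF (~done -> ~req)]: least fixpoint, start Z0 = Sat(AF (~done -> ~req)) = {q2, q3, q4, q5, q6}, add states in Sat(done) with every successor in Z. Already a fixed point.
Sat(A[done U AF (~done -> ~req)]) = {q2, q3, q4, q5, q6}
q0 ∉ Sat(A[done U AF (~done -> ~req)]) = {q2, q3, q4, q5, q6}, so the formula does not hold at q0.

No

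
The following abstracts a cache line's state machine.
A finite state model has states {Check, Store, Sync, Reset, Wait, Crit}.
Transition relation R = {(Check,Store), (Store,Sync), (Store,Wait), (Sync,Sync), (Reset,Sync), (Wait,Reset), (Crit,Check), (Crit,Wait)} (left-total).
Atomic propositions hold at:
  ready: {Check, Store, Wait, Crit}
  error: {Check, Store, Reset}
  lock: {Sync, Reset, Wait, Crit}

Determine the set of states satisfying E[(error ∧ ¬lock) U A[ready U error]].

Sat(¬lock) = {Check, Store}
Sat(error ∧ ¬lock) = {Check, Store}
A[ready U error]: least fixpoint, start Z0 = Sat(error) = {Check, Store, Reset}, add states in Sat(ready) with every successor in Z. Z1 = {Check, Store, Reset, Wait}; Z2 = {Check, Store, Reset, Wait, Crit}; fixed.
Sat(A[ready U error]) = {Check, Store, Reset, Wait, Crit}
E[(error ∧ ¬lock) U A[ready U error]]: least fixpoint, start Z0 = Sat(A[ready U error]) = {Check, Store, Reset, Wait, Crit}, add states in Sat(error ∧ ¬lock) with some successor in Z. Already a fixed point.
Sat(E[(error ∧ ¬lock) U A[ready U error]]) = {Check, Store, Reset, Wait, Crit}

{Check, Store, Reset, Wait, Crit}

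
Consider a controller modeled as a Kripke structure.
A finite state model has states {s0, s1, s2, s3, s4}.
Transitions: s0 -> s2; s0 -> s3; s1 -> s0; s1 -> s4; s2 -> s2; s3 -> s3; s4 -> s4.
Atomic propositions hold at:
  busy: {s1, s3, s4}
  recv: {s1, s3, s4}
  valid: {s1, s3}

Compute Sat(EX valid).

{s0, s3}

Sat(EX valid) = {s : some successor in {s1, s3}} = {s0, s3}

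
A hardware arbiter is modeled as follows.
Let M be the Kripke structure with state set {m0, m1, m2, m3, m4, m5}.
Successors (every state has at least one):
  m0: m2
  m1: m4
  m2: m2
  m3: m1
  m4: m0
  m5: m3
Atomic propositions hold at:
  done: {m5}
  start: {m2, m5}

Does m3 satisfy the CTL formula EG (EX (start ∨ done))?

No

Sat(start ∨ done) = {m2, m5}
Sat(EX (start ∨ done)) = {s : some successor in {m2, m5}} = {m0, m2}
EG (EX (start ∨ done)): greatest fixpoint, start Z0 = {m0, m2}, keep only states in Sat with some successor in Z. Already a fixed point.
Sat(EG (EX (start ∨ done))) = {m0, m2}
m3 ∉ Sat(EG (EX (start ∨ done))) = {m0, m2}, so the formula does not hold at m3.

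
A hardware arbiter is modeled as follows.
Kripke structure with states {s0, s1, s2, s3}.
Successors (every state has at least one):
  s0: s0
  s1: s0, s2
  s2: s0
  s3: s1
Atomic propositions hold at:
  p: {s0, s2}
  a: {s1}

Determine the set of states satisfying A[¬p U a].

{s1, s3}

Sat(¬p) = {s1, s3}
A[¬p U a]: least fixpoint, start Z0 = Sat(a) = {s1}, add states in Sat(¬p) with every successor in Z. Z1 = {s1, s3}; fixed.
Sat(A[¬p U a]) = {s1, s3}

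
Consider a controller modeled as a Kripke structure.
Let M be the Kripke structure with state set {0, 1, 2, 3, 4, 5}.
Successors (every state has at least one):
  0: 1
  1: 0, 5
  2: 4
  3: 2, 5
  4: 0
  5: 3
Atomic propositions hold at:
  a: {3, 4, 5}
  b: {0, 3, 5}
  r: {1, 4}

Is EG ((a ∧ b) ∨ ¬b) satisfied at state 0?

No

Sat(a ∧ b) = {3, 5}
Sat(¬b) = {1, 2, 4}
Sat((a ∧ b) ∨ ¬b) = {1, 2, 3, 4, 5}
EG ((a ∧ b) ∨ ¬b): greatest fixpoint, start Z0 = {1, 2, 3, 4, 5}, keep only states in Sat with some successor in Z. Z1 = {1, 2, 3, 5}; Z2 = {1, 3, 5}; fixed.
Sat(EG ((a ∧ b) ∨ ¬b)) = {1, 3, 5}
0 ∉ Sat(EG ((a ∧ b) ∨ ¬b)) = {1, 3, 5}, so the formula does not hold at 0.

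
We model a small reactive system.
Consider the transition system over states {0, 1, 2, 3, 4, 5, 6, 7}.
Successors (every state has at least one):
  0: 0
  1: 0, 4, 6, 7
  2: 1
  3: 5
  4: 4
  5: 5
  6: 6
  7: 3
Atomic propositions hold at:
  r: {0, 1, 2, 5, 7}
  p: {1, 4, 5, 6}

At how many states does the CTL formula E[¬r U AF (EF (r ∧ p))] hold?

Sat(¬r) = {3, 4, 6}
Sat(r ∧ p) = {1, 5}
EF (r ∧ p): least fixpoint, start Z0 = {1, 5}, add states with some successor in Z. Z1 = {1, 2, 3, 5}; Z2 = {1, 2, 3, 5, 7}; fixed.
Sat(EF (r ∧ p)) = {1, 2, 3, 5, 7}
AF (EF (r ∧ p)): least fixpoint, start Z0 = {1, 2, 3, 5, 7}, add states with every successor in Z. Already a fixed point.
Sat(AF (EF (r ∧ p))) = {1, 2, 3, 5, 7}
E[¬r U AF (EF (r ∧ p))]: least fixpoint, start Z0 = Sat(AF (EF (r ∧ p))) = {1, 2, 3, 5, 7}, add states in Sat(¬r) with some successor in Z. Already a fixed point.
Sat(E[¬r U AF (EF (r ∧ p))]) = {1, 2, 3, 5, 7}
|Sat(E[¬r U AF (EF (r ∧ p))])| = |{1, 2, 3, 5, 7}| = 5.

5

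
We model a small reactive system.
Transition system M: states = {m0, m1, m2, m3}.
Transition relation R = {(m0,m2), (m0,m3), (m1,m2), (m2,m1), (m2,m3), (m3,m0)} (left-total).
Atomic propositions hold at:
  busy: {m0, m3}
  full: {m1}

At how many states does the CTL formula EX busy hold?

3

Sat(EX busy) = {s : some successor in {m0, m3}} = {m0, m2, m3}
|Sat(EX busy)| = |{m0, m2, m3}| = 3.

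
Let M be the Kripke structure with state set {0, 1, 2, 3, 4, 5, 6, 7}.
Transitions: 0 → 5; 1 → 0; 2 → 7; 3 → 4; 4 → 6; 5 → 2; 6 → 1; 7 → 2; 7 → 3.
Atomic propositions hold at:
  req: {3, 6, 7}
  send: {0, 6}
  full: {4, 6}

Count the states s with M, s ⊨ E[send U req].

E[send U req]: least fixpoint, start Z0 = Sat(req) = {3, 6, 7}, add states in Sat(send) with some successor in Z. Already a fixed point.
Sat(E[send U req]) = {3, 6, 7}
|Sat(E[send U req])| = |{3, 6, 7}| = 3.

3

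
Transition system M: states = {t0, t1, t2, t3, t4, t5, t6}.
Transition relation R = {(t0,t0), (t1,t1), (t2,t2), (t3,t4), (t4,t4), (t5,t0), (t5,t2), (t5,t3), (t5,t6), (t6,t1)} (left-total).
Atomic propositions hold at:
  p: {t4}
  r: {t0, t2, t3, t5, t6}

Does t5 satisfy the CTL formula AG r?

No

AG r: greatest fixpoint, start Z0 = {t0, t2, t3, t5, t6}, keep only states in Sat with every successor in Z. Z1 = {t0, t2, t5}; Z2 = {t0, t2}; fixed.
Sat(AG r) = {t0, t2}
t5 ∉ Sat(AG r) = {t0, t2}, so the formula does not hold at t5.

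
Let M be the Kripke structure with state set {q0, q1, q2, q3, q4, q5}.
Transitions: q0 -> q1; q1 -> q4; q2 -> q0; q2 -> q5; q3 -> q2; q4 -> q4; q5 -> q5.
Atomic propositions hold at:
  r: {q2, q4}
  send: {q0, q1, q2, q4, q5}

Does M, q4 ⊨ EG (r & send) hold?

Sat(r & send) = {q2, q4}
EG (r & send): greatest fixpoint, start Z0 = {q2, q4}, keep only states in Sat with some successor in Z. Z1 = {q4}; fixed.
Sat(EG (r & send)) = {q4}
q4 ∈ Sat(EG (r & send)) = {q4}, so the formula holds at q4.

Yes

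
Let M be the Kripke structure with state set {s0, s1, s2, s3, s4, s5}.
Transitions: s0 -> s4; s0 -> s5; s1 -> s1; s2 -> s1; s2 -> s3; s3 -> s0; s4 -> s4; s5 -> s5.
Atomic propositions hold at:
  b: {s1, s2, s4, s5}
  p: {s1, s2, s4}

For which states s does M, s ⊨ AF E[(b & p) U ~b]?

Sat(b & p) = {s1, s2, s4}
Sat(~b) = {s0, s3}
E[(b & p) U ~b]: least fixpoint, start Z0 = Sat(~b) = {s0, s3}, add states in Sat(b & p) with some successor in Z. Z1 = {s0, s2, s3}; fixed.
Sat(E[(b & p) U ~b]) = {s0, s2, s3}
AF E[(b & p) U ~b]: least fixpoint, start Z0 = {s0, s2, s3}, add states with every successor in Z. Already a fixed point.
Sat(AF E[(b & p) U ~b]) = {s0, s2, s3}

{s0, s2, s3}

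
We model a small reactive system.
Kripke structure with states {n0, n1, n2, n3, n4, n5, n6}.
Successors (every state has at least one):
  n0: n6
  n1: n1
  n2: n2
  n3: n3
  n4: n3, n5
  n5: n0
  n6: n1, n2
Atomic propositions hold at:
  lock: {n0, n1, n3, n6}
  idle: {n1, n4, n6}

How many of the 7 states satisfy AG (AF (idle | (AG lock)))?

2

AG lock: greatest fixpoint, start Z0 = {n0, n1, n3, n6}, keep only states in Sat with every successor in Z. Z1 = {n0, n1, n3}; Z2 = {n1, n3}; fixed.
Sat(AG lock) = {n1, n3}
Sat(idle | (AG lock)) = {n1, n3, n4, n6}
AF (idle | (AG lock)): least fixpoint, start Z0 = {n1, n3, n4, n6}, add states with every successor in Z. Z1 = {n0, n1, n3, n4, n6}; Z2 = {n0, n1, n3, n4, n5, n6}; fixed.
Sat(AF (idle | (AG lock))) = {n0, n1, n3, n4, n5, n6}
AG (AF (idle | (AG lock))): greatest fixpoint, start Z0 = {n0, n1, n3, n4, n5, n6}, keep only states in Sat with every successor in Z. Z1 = {n0, n1, n3, n4, n5}; Z2 = {n1, n3, n4, n5}; Z3 = {n1, n3, n4}; Z4 = {n1, n3}; fixed.
Sat(AG (AF (idle | (AG lock)))) = {n1, n3}
|Sat(AG (AF (idle | (AG lock))))| = |{n1, n3}| = 2.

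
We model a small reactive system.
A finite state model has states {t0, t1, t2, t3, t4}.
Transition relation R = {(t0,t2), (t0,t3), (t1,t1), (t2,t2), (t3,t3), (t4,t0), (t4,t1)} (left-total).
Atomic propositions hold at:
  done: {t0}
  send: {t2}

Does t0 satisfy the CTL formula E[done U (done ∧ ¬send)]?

Sat(¬send) = {t0, t1, t3, t4}
Sat(done ∧ ¬send) = {t0}
E[done U (done ∧ ¬send)]: least fixpoint, start Z0 = Sat((done ∧ ¬send)) = {t0}, add states in Sat(done) with some successor in Z. Already a fixed point.
Sat(E[done U (done ∧ ¬send)]) = {t0}
t0 ∈ Sat(E[done U (done ∧ ¬send)]) = {t0}, so the formula holds at t0.

Yes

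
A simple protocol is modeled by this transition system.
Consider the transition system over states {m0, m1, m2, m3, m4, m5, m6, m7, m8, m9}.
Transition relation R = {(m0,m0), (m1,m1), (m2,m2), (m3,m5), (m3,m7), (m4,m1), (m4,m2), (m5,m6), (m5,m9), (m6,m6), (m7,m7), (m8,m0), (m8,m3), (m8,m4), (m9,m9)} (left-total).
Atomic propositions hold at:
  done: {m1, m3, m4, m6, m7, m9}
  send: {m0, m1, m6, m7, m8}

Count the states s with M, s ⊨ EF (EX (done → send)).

Sat(done → send) = {m0, m1, m2, m5, m6, m7, m8}
Sat(EX (done → send)) = {s : some successor in {m0, m1, m2, m5, m6, m7, m8}} = {m0, m1, m2, m3, m4, m5, m6, m7, m8}
EF (EX (done → send)): least fixpoint, start Z0 = {m0, m1, m2, m3, m4, m5, m6, m7, m8}, add states with some successor in Z. Already a fixed point.
Sat(EF (EX (done → send))) = {m0, m1, m2, m3, m4, m5, m6, m7, m8}
|Sat(EF (EX (done → send)))| = |{m0, m1, m2, m3, m4, m5, m6, m7, m8}| = 9.

9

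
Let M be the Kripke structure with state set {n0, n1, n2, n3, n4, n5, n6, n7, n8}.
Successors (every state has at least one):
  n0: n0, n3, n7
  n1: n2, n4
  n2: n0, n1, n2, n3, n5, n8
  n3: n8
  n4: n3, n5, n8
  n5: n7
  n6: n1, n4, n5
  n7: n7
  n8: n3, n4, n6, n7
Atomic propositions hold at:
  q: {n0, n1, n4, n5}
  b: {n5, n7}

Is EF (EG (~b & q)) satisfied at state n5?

Sat(~b) = {n0, n1, n2, n3, n4, n6, n8}
Sat(~b & q) = {n0, n1, n4}
EG (~b & q): greatest fixpoint, start Z0 = {n0, n1, n4}, keep only states in Sat with some successor in Z. Z1 = {n0, n1}; Z2 = {n0}; fixed.
Sat(EG (~b & q)) = {n0}
EF (EG (~b & q)): least fixpoint, start Z0 = {n0}, add states with some successor in Z. Z1 = {n0, n2}; Z2 = {n0, n1, n2}; Z3 = {n0, n1, n2, n6}; Z4 = {n0, n1, n2, n6, n8}; Z5 = {n0, n1, n2, n3, n4, n6, n8}; fixed.
Sat(EF (EG (~b & q))) = {n0, n1, n2, n3, n4, n6, n8}
n5 ∉ Sat(EF (EG (~b & q))) = {n0, n1, n2, n3, n4, n6, n8}, so the formula does not hold at n5.

No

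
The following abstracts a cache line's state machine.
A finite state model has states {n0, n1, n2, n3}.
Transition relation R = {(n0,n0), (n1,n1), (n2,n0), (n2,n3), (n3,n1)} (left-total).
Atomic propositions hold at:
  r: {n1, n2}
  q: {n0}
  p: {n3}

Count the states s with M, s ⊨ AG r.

AG r: greatest fixpoint, start Z0 = {n1, n2}, keep only states in Sat with every successor in Z. Z1 = {n1}; fixed.
Sat(AG r) = {n1}
|Sat(AG r)| = |{n1}| = 1.

1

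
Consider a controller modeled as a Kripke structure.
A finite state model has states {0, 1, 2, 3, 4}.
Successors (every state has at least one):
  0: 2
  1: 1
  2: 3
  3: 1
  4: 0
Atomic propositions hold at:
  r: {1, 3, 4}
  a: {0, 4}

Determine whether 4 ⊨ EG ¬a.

No

Sat(¬a) = {1, 2, 3}
EG ¬a: greatest fixpoint, start Z0 = {1, 2, 3}, keep only states in Sat with some successor in Z. Already a fixed point.
Sat(EG ¬a) = {1, 2, 3}
4 ∉ Sat(EG ¬a) = {1, 2, 3}, so the formula does not hold at 4.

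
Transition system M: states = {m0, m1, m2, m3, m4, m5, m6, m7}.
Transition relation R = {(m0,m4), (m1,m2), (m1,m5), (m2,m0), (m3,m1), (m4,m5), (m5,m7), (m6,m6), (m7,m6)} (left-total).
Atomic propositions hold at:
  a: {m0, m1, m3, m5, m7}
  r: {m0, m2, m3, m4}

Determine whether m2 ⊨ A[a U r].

Yes

A[a U r]: least fixpoint, start Z0 = Sat(r) = {m0, m2, m3, m4}, add states in Sat(a) with every successor in Z. Already a fixed point.
Sat(A[a U r]) = {m0, m2, m3, m4}
m2 ∈ Sat(A[a U r]) = {m0, m2, m3, m4}, so the formula holds at m2.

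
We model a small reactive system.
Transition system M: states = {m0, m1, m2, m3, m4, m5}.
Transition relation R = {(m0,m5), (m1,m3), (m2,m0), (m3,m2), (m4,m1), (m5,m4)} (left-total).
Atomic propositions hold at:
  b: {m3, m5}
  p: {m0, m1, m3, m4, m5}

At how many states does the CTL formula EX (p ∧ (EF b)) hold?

5

EF b: least fixpoint, start Z0 = {m3, m5}, add states with some successor in Z. Z1 = {m0, m1, m3, m5}; Z2 = {m0, m1, m2, m3, m4, m5}; fixed.
Sat(EF b) = {m0, m1, m2, m3, m4, m5}
Sat(p ∧ (EF b)) = {m0, m1, m3, m4, m5}
Sat(EX (p ∧ (EF b))) = {s : some successor in {m0, m1, m3, m4, m5}} = {m0, m1, m2, m4, m5}
|Sat(EX (p ∧ (EF b)))| = |{m0, m1, m2, m4, m5}| = 5.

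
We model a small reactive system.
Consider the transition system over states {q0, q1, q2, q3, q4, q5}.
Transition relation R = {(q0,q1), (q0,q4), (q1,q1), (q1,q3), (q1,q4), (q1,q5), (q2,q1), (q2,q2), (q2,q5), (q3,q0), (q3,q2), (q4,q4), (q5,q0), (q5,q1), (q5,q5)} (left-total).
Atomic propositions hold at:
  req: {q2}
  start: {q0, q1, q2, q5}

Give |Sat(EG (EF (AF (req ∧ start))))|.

Sat(req ∧ start) = {q2}
AF (req ∧ start): least fixpoint, start Z0 = {q2}, add states with every successor in Z. Already a fixed point.
Sat(AF (req ∧ start)) = {q2}
EF (AF (req ∧ start)): least fixpoint, start Z0 = {q2}, add states with some successor in Z. Z1 = {q2, q3}; Z2 = {q1, q2, q3}; Z3 = {q0, q1, q2, q3, q5}; fixed.
Sat(EF (AF (req ∧ start))) = {q0, q1, q2, q3, q5}
EG (EF (AF (req ∧ start))): greatest fixpoint, start Z0 = {q0, q1, q2, q3, q5}, keep only states in Sat with some successor in Z. Already a fixed point.
Sat(EG (EF (AF (req ∧ start)))) = {q0, q1, q2, q3, q5}
|Sat(EG (EF (AF (req ∧ start))))| = |{q0, q1, q2, q3, q5}| = 5.

5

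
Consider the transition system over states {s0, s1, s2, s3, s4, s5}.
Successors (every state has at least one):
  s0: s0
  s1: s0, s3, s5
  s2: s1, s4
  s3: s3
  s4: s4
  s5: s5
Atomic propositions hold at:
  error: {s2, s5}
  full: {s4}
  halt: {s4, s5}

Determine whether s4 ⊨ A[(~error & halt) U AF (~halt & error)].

Sat(~error) = {s0, s1, s3, s4}
Sat(~error & halt) = {s4}
Sat(~halt) = {s0, s1, s2, s3}
Sat(~halt & error) = {s2}
AF (~halt & error): least fixpoint, start Z0 = {s2}, add states with every successor in Z. Already a fixed point.
Sat(AF (~halt & error)) = {s2}
A[(~error & halt) U AF (~halt & error)]: least fixpoint, start Z0 = Sat(AF (~halt & error)) = {s2}, add states in Sat(~error & halt) with every successor in Z. Already a fixed point.
Sat(A[(~error & halt) U AF (~halt & error)]) = {s2}
s4 ∉ Sat(A[(~error & halt) U AF (~halt & error)]) = {s2}, so the formula does not hold at s4.

No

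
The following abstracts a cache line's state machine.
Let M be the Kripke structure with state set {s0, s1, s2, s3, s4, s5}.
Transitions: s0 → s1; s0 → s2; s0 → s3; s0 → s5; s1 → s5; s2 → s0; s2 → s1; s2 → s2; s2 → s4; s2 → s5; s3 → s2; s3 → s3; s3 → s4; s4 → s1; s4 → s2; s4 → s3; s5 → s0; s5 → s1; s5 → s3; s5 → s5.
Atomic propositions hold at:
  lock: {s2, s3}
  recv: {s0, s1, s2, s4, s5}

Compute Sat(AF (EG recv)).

{s0, s1, s2, s4, s5}

EG recv: greatest fixpoint, start Z0 = {s0, s1, s2, s4, s5}, keep only states in Sat with some successor in Z. Already a fixed point.
Sat(EG recv) = {s0, s1, s2, s4, s5}
AF (EG recv): least fixpoint, start Z0 = {s0, s1, s2, s4, s5}, add states with every successor in Z. Already a fixed point.
Sat(AF (EG recv)) = {s0, s1, s2, s4, s5}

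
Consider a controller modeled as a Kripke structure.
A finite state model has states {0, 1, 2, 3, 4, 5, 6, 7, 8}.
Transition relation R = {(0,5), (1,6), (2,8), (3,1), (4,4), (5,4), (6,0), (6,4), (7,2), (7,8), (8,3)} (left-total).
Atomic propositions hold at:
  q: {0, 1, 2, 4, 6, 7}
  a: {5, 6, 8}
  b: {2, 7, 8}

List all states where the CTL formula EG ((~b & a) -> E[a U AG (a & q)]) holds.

Sat(~b) = {0, 1, 3, 4, 5, 6}
Sat(~b & a) = {5, 6}
Sat(a & q) = {6}
AG (a & q): greatest fixpoint, start Z0 = {6}, keep only states in Sat with every successor in Z. Z1 = ∅; fixed.
Sat(AG (a & q)) = ∅
E[a U AG (a & q)]: least fixpoint, start Z0 = Sat(AG (a & q)) = ∅, add states in Sat(a) with some successor in Z. Already a fixed point.
Sat(E[a U AG (a & q)]) = ∅
Sat((~b & a) -> E[a U AG (a & q)]) = {0, 1, 2, 3, 4, 7, 8}
EG ((~b & a) -> E[a U AG (a & q)]): greatest fixpoint, start Z0 = {0, 1, 2, 3, 4, 7, 8}, keep only states in Sat with some successor in Z. Z1 = {2, 3, 4, 7, 8}; Z2 = {2, 4, 7, 8}; Z3 = {2, 4, 7}; Z4 = {4, 7}; Z5 = {4}; fixed.
Sat(EG ((~b & a) -> E[a U AG (a & q)])) = {4}

{4}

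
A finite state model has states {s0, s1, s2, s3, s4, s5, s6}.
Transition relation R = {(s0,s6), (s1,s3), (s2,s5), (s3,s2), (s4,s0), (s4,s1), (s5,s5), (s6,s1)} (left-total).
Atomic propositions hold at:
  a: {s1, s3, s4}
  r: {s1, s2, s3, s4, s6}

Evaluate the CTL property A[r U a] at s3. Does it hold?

A[r U a]: least fixpoint, start Z0 = Sat(a) = {s1, s3, s4}, add states in Sat(r) with every successor in Z. Z1 = {s1, s3, s4, s6}; fixed.
Sat(A[r U a]) = {s1, s3, s4, s6}
s3 ∈ Sat(A[r U a]) = {s1, s3, s4, s6}, so the formula holds at s3.

Yes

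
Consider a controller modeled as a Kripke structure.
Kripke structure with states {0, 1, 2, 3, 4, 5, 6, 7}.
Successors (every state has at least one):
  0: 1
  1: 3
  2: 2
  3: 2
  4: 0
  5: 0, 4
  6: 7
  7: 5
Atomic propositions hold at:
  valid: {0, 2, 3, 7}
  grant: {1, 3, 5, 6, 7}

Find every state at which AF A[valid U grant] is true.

A[valid U grant]: least fixpoint, start Z0 = Sat(grant) = {1, 3, 5, 6, 7}, add states in Sat(valid) with every successor in Z. Z1 = {0, 1, 3, 5, 6, 7}; fixed.
Sat(A[valid U grant]) = {0, 1, 3, 5, 6, 7}
AF A[valid U grant]: least fixpoint, start Z0 = {0, 1, 3, 5, 6, 7}, add states with every successor in Z. Z1 = {0, 1, 3, 4, 5, 6, 7}; fixed.
Sat(AF A[valid U grant]) = {0, 1, 3, 4, 5, 6, 7}

{0, 1, 3, 4, 5, 6, 7}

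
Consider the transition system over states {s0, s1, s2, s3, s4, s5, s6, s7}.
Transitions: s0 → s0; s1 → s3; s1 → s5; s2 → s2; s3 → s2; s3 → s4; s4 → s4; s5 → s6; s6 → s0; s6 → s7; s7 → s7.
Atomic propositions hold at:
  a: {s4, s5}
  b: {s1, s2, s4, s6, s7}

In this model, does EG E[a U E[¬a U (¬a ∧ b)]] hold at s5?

Sat(¬a) = {s0, s1, s2, s3, s6, s7}
Sat(¬a ∧ b) = {s1, s2, s6, s7}
E[¬a U (¬a ∧ b)]: least fixpoint, start Z0 = Sat((¬a ∧ b)) = {s1, s2, s6, s7}, add states in Sat(¬a) with some successor in Z. Z1 = {s1, s2, s3, s6, s7}; fixed.
Sat(E[¬a U (¬a ∧ b)]) = {s1, s2, s3, s6, s7}
E[a U E[¬a U (¬a ∧ b)]]: least fixpoint, start Z0 = Sat(E[¬a U (¬a ∧ b)]) = {s1, s2, s3, s6, s7}, add states in Sat(a) with some successor in Z. Z1 = {s1, s2, s3, s5, s6, s7}; fixed.
Sat(E[a U E[¬a U (¬a ∧ b)]]) = {s1, s2, s3, s5, s6, s7}
EG E[a U E[¬a U (¬a ∧ b)]]: greatest fixpoint, start Z0 = {s1, s2, s3, s5, s6, s7}, keep only states in Sat with some successor in Z. Already a fixed point.
Sat(EG E[a U E[¬a U (¬a ∧ b)]]) = {s1, s2, s3, s5, s6, s7}
s5 ∈ Sat(EG E[a U E[¬a U (¬a ∧ b)]]) = {s1, s2, s3, s5, s6, s7}, so the formula holds at s5.

Yes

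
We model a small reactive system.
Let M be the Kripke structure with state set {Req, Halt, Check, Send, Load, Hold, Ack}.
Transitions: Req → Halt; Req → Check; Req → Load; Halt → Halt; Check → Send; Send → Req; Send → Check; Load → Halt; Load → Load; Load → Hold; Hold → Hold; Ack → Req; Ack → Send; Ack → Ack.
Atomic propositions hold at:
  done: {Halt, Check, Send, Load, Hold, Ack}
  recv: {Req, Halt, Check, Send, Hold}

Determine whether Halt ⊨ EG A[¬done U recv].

Sat(¬done) = {Req}
A[¬done U recv]: least fixpoint, start Z0 = Sat(recv) = {Req, Halt, Check, Send, Hold}, add states in Sat(¬done) with every successor in Z. Already a fixed point.
Sat(A[¬done U recv]) = {Req, Halt, Check, Send, Hold}
EG A[¬done U recv]: greatest fixpoint, start Z0 = {Req, Halt, Check, Send, Hold}, keep only states in Sat with some successor in Z. Already a fixed point.
Sat(EG A[¬done U recv]) = {Req, Halt, Check, Send, Hold}
Halt ∈ Sat(EG A[¬done U recv]) = {Req, Halt, Check, Send, Hold}, so the formula holds at Halt.

Yes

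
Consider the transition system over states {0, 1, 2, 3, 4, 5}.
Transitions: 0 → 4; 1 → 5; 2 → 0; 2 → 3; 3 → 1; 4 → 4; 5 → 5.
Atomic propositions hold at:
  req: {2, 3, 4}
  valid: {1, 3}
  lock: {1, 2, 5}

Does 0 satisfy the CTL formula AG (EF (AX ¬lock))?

Yes

Sat(¬lock) = {0, 3, 4}
Sat(AX ¬lock) = {s : every successor in {0, 3, 4}} = {0, 2, 4}
EF (AX ¬lock): least fixpoint, start Z0 = {0, 2, 4}, add states with some successor in Z. Already a fixed point.
Sat(EF (AX ¬lock)) = {0, 2, 4}
AG (EF (AX ¬lock)): greatest fixpoint, start Z0 = {0, 2, 4}, keep only states in Sat with every successor in Z. Z1 = {0, 4}; fixed.
Sat(AG (EF (AX ¬lock))) = {0, 4}
0 ∈ Sat(AG (EF (AX ¬lock))) = {0, 4}, so the formula holds at 0.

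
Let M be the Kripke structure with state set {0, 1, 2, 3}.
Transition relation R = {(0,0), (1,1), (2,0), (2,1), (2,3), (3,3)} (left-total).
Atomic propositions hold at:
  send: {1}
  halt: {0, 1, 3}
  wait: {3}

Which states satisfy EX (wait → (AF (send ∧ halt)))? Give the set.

Sat(send ∧ halt) = {1}
AF (send ∧ halt): least fixpoint, start Z0 = {1}, add states with every successor in Z. Already a fixed point.
Sat(AF (send ∧ halt)) = {1}
Sat(wait → (AF (send ∧ halt))) = {0, 1, 2}
Sat(EX (wait → (AF (send ∧ halt)))) = {s : some successor in {0, 1, 2}} = {0, 1, 2}

{0, 1, 2}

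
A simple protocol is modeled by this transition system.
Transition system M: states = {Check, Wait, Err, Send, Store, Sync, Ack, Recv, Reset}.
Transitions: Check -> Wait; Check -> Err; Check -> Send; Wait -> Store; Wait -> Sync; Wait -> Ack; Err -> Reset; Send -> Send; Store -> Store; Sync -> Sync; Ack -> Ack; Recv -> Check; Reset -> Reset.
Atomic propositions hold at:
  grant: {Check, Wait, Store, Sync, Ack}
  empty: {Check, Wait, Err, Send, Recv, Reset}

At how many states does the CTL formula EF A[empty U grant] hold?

A[empty U grant]: least fixpoint, start Z0 = Sat(grant) = {Check, Wait, Store, Sync, Ack}, add states in Sat(empty) with every successor in Z. Z1 = {Check, Wait, Store, Sync, Ack, Recv}; fixed.
Sat(A[empty U grant]) = {Check, Wait, Store, Sync, Ack, Recv}
EF A[empty U grant]: least fixpoint, start Z0 = {Check, Wait, Store, Sync, Ack, Recv}, add states with some successor in Z. Already a fixed point.
Sat(EF A[empty U grant]) = {Check, Wait, Store, Sync, Ack, Recv}
|Sat(EF A[empty U grant])| = |{Check, Wait, Store, Sync, Ack, Recv}| = 6.

6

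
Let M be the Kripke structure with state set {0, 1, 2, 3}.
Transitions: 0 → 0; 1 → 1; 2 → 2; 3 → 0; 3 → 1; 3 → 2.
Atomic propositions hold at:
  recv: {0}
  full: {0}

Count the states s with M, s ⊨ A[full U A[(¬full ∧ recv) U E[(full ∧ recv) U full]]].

Sat(¬full) = {1, 2, 3}
Sat(¬full ∧ recv) = ∅
Sat(full ∧ recv) = {0}
E[(full ∧ recv) U full]: least fixpoint, start Z0 = Sat(full) = {0}, add states in Sat(full ∧ recv) with some successor in Z. Already a fixed point.
Sat(E[(full ∧ recv) U full]) = {0}
A[(¬full ∧ recv) U E[(full ∧ recv) U full]]: least fixpoint, start Z0 = Sat(E[(full ∧ recv) U full]) = {0}, add states in Sat(¬full ∧ recv) with every successor in Z. Already a fixed point.
Sat(A[(¬full ∧ recv) U E[(full ∧ recv) U full]]) = {0}
A[full U A[(¬full ∧ recv) U E[(full ∧ recv) U full]]]: least fixpoint, start Z0 = Sat(A[(¬full ∧ recv) U E[(full ∧ recv) U full]]) = {0}, add states in Sat(full) with every successor in Z. Already a fixed point.
Sat(A[full U A[(¬full ∧ recv) U E[(full ∧ recv) U full]]]) = {0}
|Sat(A[full U A[(¬full ∧ recv) U E[(full ∧ recv) U full]]])| = |{0}| = 1.

1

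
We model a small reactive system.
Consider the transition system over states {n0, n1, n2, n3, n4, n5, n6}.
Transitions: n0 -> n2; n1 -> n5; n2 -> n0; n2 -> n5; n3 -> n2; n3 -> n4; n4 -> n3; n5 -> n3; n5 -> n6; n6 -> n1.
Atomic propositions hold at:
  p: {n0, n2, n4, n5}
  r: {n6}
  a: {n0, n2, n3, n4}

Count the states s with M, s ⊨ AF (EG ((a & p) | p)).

2

Sat(a & p) = {n0, n2, n4}
Sat((a & p) | p) = {n0, n2, n4, n5}
EG ((a & p) | p): greatest fixpoint, start Z0 = {n0, n2, n4, n5}, keep only states in Sat with some successor in Z. Z1 = {n0, n2}; fixed.
Sat(EG ((a & p) | p)) = {n0, n2}
AF (EG ((a & p) | p)): least fixpoint, start Z0 = {n0, n2}, add states with every successor in Z. Already a fixed point.
Sat(AF (EG ((a & p) | p))) = {n0, n2}
|Sat(AF (EG ((a & p) | p)))| = |{n0, n2}| = 2.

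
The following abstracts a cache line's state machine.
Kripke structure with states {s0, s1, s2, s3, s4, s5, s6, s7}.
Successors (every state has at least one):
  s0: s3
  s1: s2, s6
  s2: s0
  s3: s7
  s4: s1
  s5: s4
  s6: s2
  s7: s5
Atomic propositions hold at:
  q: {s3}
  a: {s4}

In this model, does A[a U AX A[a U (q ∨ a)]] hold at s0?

Yes

Sat(q ∨ a) = {s3, s4}
A[a U (q ∨ a)]: least fixpoint, start Z0 = Sat((q ∨ a)) = {s3, s4}, add states in Sat(a) with every successor in Z. Already a fixed point.
Sat(A[a U (q ∨ a)]) = {s3, s4}
Sat(AX A[a U (q ∨ a)]) = {s : every successor in {s3, s4}} = {s0, s5}
A[a U AX A[a U (q ∨ a)]]: least fixpoint, start Z0 = Sat(AX A[a U (q ∨ a)]) = {s0, s5}, add states in Sat(a) with every successor in Z. Already a fixed point.
Sat(A[a U AX A[a U (q ∨ a)]]) = {s0, s5}
s0 ∈ Sat(A[a U AX A[a U (q ∨ a)]]) = {s0, s5}, so the formula holds at s0.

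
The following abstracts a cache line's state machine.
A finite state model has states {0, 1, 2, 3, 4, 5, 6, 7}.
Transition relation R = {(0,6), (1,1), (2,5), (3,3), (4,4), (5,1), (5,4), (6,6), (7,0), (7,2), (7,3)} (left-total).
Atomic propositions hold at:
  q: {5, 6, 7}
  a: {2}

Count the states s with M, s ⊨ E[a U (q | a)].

4

Sat(q | a) = {2, 5, 6, 7}
E[a U (q | a)]: least fixpoint, start Z0 = Sat((q | a)) = {2, 5, 6, 7}, add states in Sat(a) with some successor in Z. Already a fixed point.
Sat(E[a U (q | a)]) = {2, 5, 6, 7}
|Sat(E[a U (q | a)])| = |{2, 5, 6, 7}| = 4.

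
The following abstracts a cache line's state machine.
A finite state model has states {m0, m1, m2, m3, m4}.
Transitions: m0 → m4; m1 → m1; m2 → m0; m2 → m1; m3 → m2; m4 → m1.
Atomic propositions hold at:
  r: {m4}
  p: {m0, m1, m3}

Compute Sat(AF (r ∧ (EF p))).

{m0, m4}

EF p: least fixpoint, start Z0 = {m0, m1, m3}, add states with some successor in Z. Z1 = {m0, m1, m2, m3, m4}; fixed.
Sat(EF p) = {m0, m1, m2, m3, m4}
Sat(r ∧ (EF p)) = {m4}
AF (r ∧ (EF p)): least fixpoint, start Z0 = {m4}, add states with every successor in Z. Z1 = {m0, m4}; fixed.
Sat(AF (r ∧ (EF p))) = {m0, m4}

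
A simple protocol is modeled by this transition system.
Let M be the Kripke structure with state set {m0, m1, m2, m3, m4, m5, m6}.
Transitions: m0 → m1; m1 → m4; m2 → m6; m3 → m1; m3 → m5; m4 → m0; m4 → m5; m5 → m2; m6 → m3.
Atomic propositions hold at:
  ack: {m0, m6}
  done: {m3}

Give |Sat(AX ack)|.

1

Sat(AX ack) = {s : every successor in {m0, m6}} = {m2}
|Sat(AX ack)| = |{m2}| = 1.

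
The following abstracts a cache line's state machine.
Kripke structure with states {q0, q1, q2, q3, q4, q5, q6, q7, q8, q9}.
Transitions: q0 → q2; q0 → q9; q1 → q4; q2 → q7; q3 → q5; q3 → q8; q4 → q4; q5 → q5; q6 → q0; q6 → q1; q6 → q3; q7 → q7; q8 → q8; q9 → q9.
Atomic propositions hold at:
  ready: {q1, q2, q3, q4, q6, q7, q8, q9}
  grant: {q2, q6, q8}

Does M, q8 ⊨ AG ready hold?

AG ready: greatest fixpoint, start Z0 = {q1, q2, q3, q4, q6, q7, q8, q9}, keep only states in Sat with every successor in Z. Z1 = {q1, q2, q4, q7, q8, q9}; fixed.
Sat(AG ready) = {q1, q2, q4, q7, q8, q9}
q8 ∈ Sat(AG ready) = {q1, q2, q4, q7, q8, q9}, so the formula holds at q8.

Yes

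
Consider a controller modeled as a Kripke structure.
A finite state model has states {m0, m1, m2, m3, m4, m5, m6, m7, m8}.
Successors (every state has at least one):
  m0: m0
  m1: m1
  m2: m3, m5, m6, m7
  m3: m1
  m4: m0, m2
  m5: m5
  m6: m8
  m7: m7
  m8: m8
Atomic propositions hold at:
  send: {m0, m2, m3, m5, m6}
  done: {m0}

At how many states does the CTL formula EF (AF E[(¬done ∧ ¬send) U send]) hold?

6

Sat(¬done) = {m1, m2, m3, m4, m5, m6, m7, m8}
Sat(¬send) = {m1, m4, m7, m8}
Sat(¬done ∧ ¬send) = {m1, m4, m7, m8}
E[(¬done ∧ ¬send) U send]: least fixpoint, start Z0 = Sat(send) = {m0, m2, m3, m5, m6}, add states in Sat(¬done ∧ ¬send) with some successor in Z. Z1 = {m0, m2, m3, m4, m5, m6}; fixed.
Sat(E[(¬done ∧ ¬send) U send]) = {m0, m2, m3, m4, m5, m6}
AF E[(¬done ∧ ¬send) U send]: least fixpoint, start Z0 = {m0, m2, m3, m4, m5, m6}, add states with every successor in Z. Already a fixed point.
Sat(AF E[(¬done ∧ ¬send) U send]) = {m0, m2, m3, m4, m5, m6}
EF (AF E[(¬done ∧ ¬send) U send]): least fixpoint, start Z0 = {m0, m2, m3, m4, m5, m6}, add states with some successor in Z. Already a fixed point.
Sat(EF (AF E[(¬done ∧ ¬send) U send])) = {m0, m2, m3, m4, m5, m6}
|Sat(EF (AF E[(¬done ∧ ¬send) U send]))| = |{m0, m2, m3, m4, m5, m6}| = 6.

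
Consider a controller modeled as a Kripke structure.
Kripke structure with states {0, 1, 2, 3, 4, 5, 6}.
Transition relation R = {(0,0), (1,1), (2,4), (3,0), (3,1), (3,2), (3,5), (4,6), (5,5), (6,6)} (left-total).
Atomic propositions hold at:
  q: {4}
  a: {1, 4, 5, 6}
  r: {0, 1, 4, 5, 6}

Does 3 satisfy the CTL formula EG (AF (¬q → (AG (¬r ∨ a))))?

Sat(¬q) = {0, 1, 2, 3, 5, 6}
Sat(¬r) = {2, 3}
Sat(¬r ∨ a) = {1, 2, 3, 4, 5, 6}
AG (¬r ∨ a): greatest fixpoint, start Z0 = {1, 2, 3, 4, 5, 6}, keep only states in Sat with every successor in Z. Z1 = {1, 2, 4, 5, 6}; fixed.
Sat(AG (¬r ∨ a)) = {1, 2, 4, 5, 6}
Sat(¬q → (AG (¬r ∨ a))) = {1, 2, 4, 5, 6}
AF (¬q → (AG (¬r ∨ a))): least fixpoint, start Z0 = {1, 2, 4, 5, 6}, add states with every successor in Z. Already a fixed point.
Sat(AF (¬q → (AG (¬r ∨ a)))) = {1, 2, 4, 5, 6}
EG (AF (¬q → (AG (¬r ∨ a)))): greatest fixpoint, start Z0 = {1, 2, 4, 5, 6}, keep only states in Sat with some successor in Z. Already a fixed point.
Sat(EG (AF (¬q → (AG (¬r ∨ a))))) = {1, 2, 4, 5, 6}
3 ∉ Sat(EG (AF (¬q → (AG (¬r ∨ a))))) = {1, 2, 4, 5, 6}, so the formula does not hold at 3.

No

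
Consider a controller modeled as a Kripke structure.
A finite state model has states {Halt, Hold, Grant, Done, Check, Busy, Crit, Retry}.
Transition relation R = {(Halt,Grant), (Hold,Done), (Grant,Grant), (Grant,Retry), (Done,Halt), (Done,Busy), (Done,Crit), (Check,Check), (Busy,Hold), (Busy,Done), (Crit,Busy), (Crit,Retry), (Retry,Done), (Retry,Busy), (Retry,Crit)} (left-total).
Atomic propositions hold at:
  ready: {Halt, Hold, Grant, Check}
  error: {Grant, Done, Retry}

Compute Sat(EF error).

{Halt, Hold, Grant, Done, Busy, Crit, Retry}

EF error: least fixpoint, start Z0 = {Grant, Done, Retry}, add states with some successor in Z. Z1 = {Halt, Hold, Grant, Done, Busy, Crit, Retry}; fixed.
Sat(EF error) = {Halt, Hold, Grant, Done, Busy, Crit, Retry}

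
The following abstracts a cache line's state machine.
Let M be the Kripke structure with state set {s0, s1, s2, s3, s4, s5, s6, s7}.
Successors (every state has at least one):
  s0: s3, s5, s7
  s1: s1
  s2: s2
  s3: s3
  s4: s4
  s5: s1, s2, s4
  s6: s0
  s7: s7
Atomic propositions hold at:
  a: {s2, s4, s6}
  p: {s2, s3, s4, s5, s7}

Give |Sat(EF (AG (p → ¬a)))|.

6

Sat(¬a) = {s0, s1, s3, s5, s7}
Sat(p → ¬a) = {s0, s1, s3, s5, s6, s7}
AG (p → ¬a): greatest fixpoint, start Z0 = {s0, s1, s3, s5, s6, s7}, keep only states in Sat with every successor in Z. Z1 = {s0, s1, s3, s6, s7}; Z2 = {s1, s3, s6, s7}; Z3 = {s1, s3, s7}; fixed.
Sat(AG (p → ¬a)) = {s1, s3, s7}
EF (AG (p → ¬a)): least fixpoint, start Z0 = {s1, s3, s7}, add states with some successor in Z. Z1 = {s0, s1, s3, s5, s7}; Z2 = {s0, s1, s3, s5, s6, s7}; fixed.
Sat(EF (AG (p → ¬a))) = {s0, s1, s3, s5, s6, s7}
|Sat(EF (AG (p → ¬a)))| = |{s0, s1, s3, s5, s6, s7}| = 6.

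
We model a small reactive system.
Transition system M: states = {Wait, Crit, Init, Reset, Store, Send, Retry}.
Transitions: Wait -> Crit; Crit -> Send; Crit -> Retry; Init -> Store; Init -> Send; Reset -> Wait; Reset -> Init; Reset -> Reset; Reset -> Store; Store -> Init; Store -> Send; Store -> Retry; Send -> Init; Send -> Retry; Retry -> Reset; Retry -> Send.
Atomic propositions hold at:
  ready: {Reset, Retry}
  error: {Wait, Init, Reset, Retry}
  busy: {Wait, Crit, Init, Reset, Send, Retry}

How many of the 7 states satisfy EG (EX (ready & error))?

5

Sat(ready & error) = {Reset, Retry}
Sat(EX (ready & error)) = {s : some successor in {Reset, Retry}} = {Crit, Reset, Store, Send, Retry}
EG (EX (ready & error)): greatest fixpoint, start Z0 = {Crit, Reset, Store, Send, Retry}, keep only states in Sat with some successor in Z. Already a fixed point.
Sat(EG (EX (ready & error))) = {Crit, Reset, Store, Send, Retry}
|Sat(EG (EX (ready & error)))| = |{Crit, Reset, Store, Send, Retry}| = 5.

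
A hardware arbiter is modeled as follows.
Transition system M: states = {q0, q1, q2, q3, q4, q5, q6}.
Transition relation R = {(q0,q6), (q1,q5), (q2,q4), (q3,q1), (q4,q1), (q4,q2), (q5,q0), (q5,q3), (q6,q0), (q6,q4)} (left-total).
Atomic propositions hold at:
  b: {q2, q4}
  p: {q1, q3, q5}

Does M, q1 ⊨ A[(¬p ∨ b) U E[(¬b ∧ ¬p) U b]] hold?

No

Sat(¬p) = {q0, q2, q4, q6}
Sat(¬p ∨ b) = {q0, q2, q4, q6}
Sat(¬b) = {q0, q1, q3, q5, q6}
Sat(¬b ∧ ¬p) = {q0, q6}
E[(¬b ∧ ¬p) U b]: least fixpoint, start Z0 = Sat(b) = {q2, q4}, add states in Sat(¬b ∧ ¬p) with some successor in Z. Z1 = {q2, q4, q6}; Z2 = {q0, q2, q4, q6}; fixed.
Sat(E[(¬b ∧ ¬p) U b]) = {q0, q2, q4, q6}
A[(¬p ∨ b) U E[(¬b ∧ ¬p) U b]]: least fixpoint, start Z0 = Sat(E[(¬b ∧ ¬p) U b]) = {q0, q2, q4, q6}, add states in Sat(¬p ∨ b) with every successor in Z. Already a fixed point.
Sat(A[(¬p ∨ b) U E[(¬b ∧ ¬p) U b]]) = {q0, q2, q4, q6}
q1 ∉ Sat(A[(¬p ∨ b) U E[(¬b ∧ ¬p) U b]]) = {q0, q2, q4, q6}, so the formula does not hold at q1.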